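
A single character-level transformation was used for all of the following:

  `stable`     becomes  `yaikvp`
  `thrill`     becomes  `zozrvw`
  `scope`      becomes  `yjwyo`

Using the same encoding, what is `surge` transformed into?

ybzpo

In stable: s→y is +6, t→a is +7, a→i is +8, b→k is +9 — the shift increases by 1 each position. Letter i (0-indexed) is shifted by i+6, so successive shifts are 6, 7, 8, ….
On surge: s+6=y, u+7=b, r+8=z, g+9=p, e+10=o.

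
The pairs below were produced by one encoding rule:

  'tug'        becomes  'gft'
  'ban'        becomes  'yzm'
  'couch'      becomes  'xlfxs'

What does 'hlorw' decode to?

This is the alphabet-reversal cipher (Atbash): a becomes z, b becomes y, etc.
Reversing it on hlorw: h↔s, l↔o, o↔l, r↔i, w↔d.

solid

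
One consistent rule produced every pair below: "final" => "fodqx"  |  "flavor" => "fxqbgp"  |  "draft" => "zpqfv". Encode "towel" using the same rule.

vgecx

f(5)→f(5) and i(8)→o(14) fit y≡3x+16 (mod 26); the inverse of 3 mod 26 is 9. Each letter's alphabet position (a=0..z=25) is mapped through 3·x+16 mod 26 — an affine cipher.
For towel: t(19)→3·19+16≡21=v; o(14)→3·14+16≡6=g; w(22)→3·22+16≡4=e; e(4)→3·4+16≡2=c; l(11)→3·11+16≡23=x (all mod 26).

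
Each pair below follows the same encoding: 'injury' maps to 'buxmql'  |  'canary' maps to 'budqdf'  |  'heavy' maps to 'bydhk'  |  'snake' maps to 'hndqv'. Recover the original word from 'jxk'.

The output letters match the input read backwards, each shifted +3: injury reversed is yrujni. The word is reversed, then every letter is shifted forward by 3.
Undoing it on jxk: shift back: j−3=g, x−3=u, k−3=h → guh; then reverse → hug.

hug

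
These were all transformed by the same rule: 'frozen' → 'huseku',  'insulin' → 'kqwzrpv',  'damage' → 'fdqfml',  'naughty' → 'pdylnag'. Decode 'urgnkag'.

Each letter shifts forward by (position + 2), i.e. 2, 3, 4, … — the shift grows by one for each successive letter.
Reversing it on urgnkag: u−2=s, r−3=o, g−4=c, n−5=i, k−6=e, a−7=t, g−8=y.

society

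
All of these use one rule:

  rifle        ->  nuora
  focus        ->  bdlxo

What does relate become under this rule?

ncjuna

The output letters match the input read backwards, each shifted +9: rifle reversed is elfir. Read the word backwards and shift each letter +9.
On relate: reverse → etaler; then shift: e+9=n, t+9=c, a+9=j, l+9=u, e+9=n, r+9=a.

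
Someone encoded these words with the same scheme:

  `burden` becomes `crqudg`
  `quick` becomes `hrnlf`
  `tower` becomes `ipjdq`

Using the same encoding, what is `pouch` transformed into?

Treating letters as 0–25, the rule is x ↦ 9x + 19 (mod 26).
Applying it to pouch: p(15)→9·15+19≡24=y; o(14)→9·14+19≡15=p; u(20)→9·20+19≡17=r; c(2)→9·2+19≡11=l; h(7)→9·7+19≡4=e (all mod 26).

yprle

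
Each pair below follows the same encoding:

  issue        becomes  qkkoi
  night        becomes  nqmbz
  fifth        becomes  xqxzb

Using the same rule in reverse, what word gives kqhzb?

sixth

Each letter's alphabet position (a=0..z=25) is mapped through 15·x+0 mod 26 — an affine cipher.
Undoing it on kqhzb: k(10)→7·(10−0)≡18=s; q(16)→7·(16−0)≡8=i; h(7)→7·(7−0)≡23=x; z(25)→7·(25−0)≡19=t; b(1)→7·(1−0)≡7=h (all mod 26).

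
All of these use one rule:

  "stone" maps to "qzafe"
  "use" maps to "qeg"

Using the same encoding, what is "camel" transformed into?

xqymo

The output letters match the input read backwards, each shifted +12: stone reversed is enots. Read the word backwards and shift each letter +12.
Applying it to camel: reverse → lemac; then shift: l+12=x, e+12=q, m+12=y, a+12=m, c+12=o.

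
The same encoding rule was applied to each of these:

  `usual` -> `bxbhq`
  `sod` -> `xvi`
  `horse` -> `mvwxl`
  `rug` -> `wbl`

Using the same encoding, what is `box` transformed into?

The shift depends on letter class: consonant s→x is +5, but vowel u→b is +7. Vowels shift forward by 7 and consonants shift forward by 5.
Applying it to box: b(cons)+5=g, o(vowel)+7=v, x(cons)+5=c.

gvc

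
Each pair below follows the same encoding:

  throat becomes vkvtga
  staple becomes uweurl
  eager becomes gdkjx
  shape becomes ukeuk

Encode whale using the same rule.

Each letter shifts forward by (position + 2), i.e. 2, 3, 4, … — the shift grows by one for each successive letter.
Applying it to whale: w+2=y, h+3=k, a+4=e, l+5=q, e+6=k.

ykeqk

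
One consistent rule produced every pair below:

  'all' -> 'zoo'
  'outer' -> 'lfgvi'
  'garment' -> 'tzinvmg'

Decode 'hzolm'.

salon

Letters are reflected about the middle of the alphabet (position → 25−position): Atbash.
Undoing it on hzolm: h↔s, z↔a, o↔l, l↔o, m↔n.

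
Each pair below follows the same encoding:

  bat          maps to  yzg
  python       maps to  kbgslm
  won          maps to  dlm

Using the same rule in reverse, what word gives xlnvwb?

Each pair mirrors across the alphabet (b↔y, a↔z, t↔g): positions sum to 25. Each letter is replaced by its mirror in the alphabet: a↔z, b↔y, c↔x, and so on (the Atbash cipher).
Reversing it on xlnvwb: x↔c, l↔o, n↔m, v↔e, w↔d, b↔y.

comedy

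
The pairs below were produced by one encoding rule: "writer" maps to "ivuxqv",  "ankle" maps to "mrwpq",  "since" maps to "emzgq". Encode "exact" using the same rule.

Shifts by position in writer: pos 0: w→i (+12), pos 1: r→v (+4), pos 2: i→u (+12), pos 3: t→x (+4) — repeating every 2. A repeating key of period 2 is used — shifts +12, +4 over and over.
Applying it to exact: e+12=q, x+4=b, a+12=m, c+4=g, t+12=f.

qbmgf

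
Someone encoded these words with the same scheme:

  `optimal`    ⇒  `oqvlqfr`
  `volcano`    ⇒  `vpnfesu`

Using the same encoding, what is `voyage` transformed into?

Each letter shifts forward by its position index (0, 1, 2, …) — the shift grows by one for each successive letter.
For voyage: v+0=v, o+1=p, y+2=a, a+3=d, g+4=k, e+5=j.

vpadkj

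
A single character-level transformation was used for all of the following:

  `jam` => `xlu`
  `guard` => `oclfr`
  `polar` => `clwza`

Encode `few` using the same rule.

Read the word backwards and shift each letter +11.
On few: reverse → wef; then shift: w+11=h, e+11=p, f+11=q.

hpq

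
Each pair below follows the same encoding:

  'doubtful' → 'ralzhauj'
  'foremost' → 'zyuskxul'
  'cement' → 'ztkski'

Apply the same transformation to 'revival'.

rgbobkx

Read the word backwards and shift each letter +6.
On revival: reverse → laviver; then shift: l+6=r, a+6=g, v+6=b, i+6=o, v+6=b, e+6=k, r+6=x.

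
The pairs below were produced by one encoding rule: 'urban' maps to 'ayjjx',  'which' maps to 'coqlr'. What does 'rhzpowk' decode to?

In urban: u→a is +6, r→y is +7, b→j is +8, a→j is +9 — the shift increases by 1 each position. Each letter shifts forward by (position + 6), i.e. 6, 7, 8, … — the shift grows by one for each successive letter.
Decoding rhzpowk: r−6=l, h−7=a, z−8=r, p−9=g, o−10=e, w−11=l, k−12=y.

largely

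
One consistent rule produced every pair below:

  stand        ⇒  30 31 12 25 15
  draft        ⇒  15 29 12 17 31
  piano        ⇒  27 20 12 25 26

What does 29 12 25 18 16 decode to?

range

s is letter #19 and maps to 30: an offset of 11. Letters become their 1-based position plus 11 (so a→12, b→13, …).
Undoing it on 29 12 25 18 16: 29→(29−11)÷1=18=r, 12→(12−11)÷1=1=a, 25→(25−11)÷1=14=n, 18→(18−11)÷1=7=g, 16→(16−11)÷1=5=e.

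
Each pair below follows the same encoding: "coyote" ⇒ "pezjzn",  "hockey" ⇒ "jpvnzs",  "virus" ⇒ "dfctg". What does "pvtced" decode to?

The output letters match the input read backwards, each shifted +11: coyote reversed is etoyoc. Read the word backwards and shift each letter +11.
Undoing it on pvtced: shift back: p−11=e, v−11=k, t−11=i, c−11=r, e−11=t, d−11=s → ekirts; then reverse → strike.

strike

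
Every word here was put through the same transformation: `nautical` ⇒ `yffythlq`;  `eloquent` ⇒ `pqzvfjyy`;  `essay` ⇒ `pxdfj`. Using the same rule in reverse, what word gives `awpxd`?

press

Shifts by position in nautical: pos 0: n→y (+11), pos 1: a→f (+5), pos 2: u→f (+11), pos 3: t→y (+5) — repeating every 2. A repeating key of period 2 is used — shifts +11, +5 over and over.
Undoing it on awpxd: a−11=p, w−5=r, p−11=e, x−5=s, d−11=s.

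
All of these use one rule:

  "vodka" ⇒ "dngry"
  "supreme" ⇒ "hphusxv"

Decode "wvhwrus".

The output letters match the input read backwards, each shifted +3: vodka reversed is akdov. Two steps: reverse the string, then apply a Caesar shift of +3.
Decoding wvhwrus: shift back: w−3=t, v−3=s, h−3=e, w−3=t, r−3=o, u−3=r, s−3=p → tsetorp; then reverse → protest.

protest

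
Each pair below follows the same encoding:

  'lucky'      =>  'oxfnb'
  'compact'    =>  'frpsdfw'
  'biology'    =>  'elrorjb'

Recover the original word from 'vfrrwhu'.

Compare letters: l→o is +3, u→x is +3, c→f is +3 — a constant shift. This is a Caesar cipher with shift 3.
Undoing it on vfrrwhu: v−3=s, f−3=c, r−3=o, r−3=o, w−3=t, h−3=e, u−3=r.

scooter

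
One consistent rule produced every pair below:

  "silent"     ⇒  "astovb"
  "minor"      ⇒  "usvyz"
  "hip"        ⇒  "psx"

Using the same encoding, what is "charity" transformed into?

kpkzsbg

The shift depends on letter class: consonant s→a is +8, but vowel i→s is +10. The rule splits by letter class: vowels +10, consonants +8.
For charity: c(cons)+8=k, h(cons)+8=p, a(vowel)+10=k, r(cons)+8=z, i(vowel)+10=s, t(cons)+8=b, y(cons)+8=g.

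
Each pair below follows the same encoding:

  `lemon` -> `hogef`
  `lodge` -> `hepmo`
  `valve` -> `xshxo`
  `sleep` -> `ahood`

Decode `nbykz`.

Each letter's alphabet position (a=0..z=25) is mapped through 25·x+18 mod 26 — an affine cipher.
Undoing it on nbykz: n(13)→25·(13−18)≡5=f; b(1)→25·(1−18)≡17=r; y(24)→25·(24−18)≡20=u; k(10)→25·(10−18)≡8=i; z(25)→25·(25−18)≡19=t (all mod 26).

fruit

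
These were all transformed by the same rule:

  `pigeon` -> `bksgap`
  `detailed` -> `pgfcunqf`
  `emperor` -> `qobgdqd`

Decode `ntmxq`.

Shifts by position in pigeon: pos 0: p→b (+12), pos 1: i→k (+2), pos 2: g→s (+12), pos 3: e→g (+2) — repeating every 2. The shifts repeat in a cycle of length 2: positions 0,1,… shift by +12, +2, then the pattern repeats.
Undoing it on ntmxq: n−12=b, t−2=r, m−12=a, x−2=v, q−12=e.

brave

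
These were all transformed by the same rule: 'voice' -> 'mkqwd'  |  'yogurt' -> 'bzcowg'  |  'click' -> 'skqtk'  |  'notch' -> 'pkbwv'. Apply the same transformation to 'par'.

The output letters match the input read backwards, each shifted +8: voice reversed is eciov. Read the word backwards and shift each letter +8.
On par: reverse → rap; then shift: r+8=z, a+8=i, p+8=x.

zix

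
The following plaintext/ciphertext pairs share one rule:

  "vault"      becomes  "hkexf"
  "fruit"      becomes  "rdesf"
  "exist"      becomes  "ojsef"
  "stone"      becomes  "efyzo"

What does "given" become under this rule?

The shift depends on letter class: consonant v→h is +12, but vowel a→k is +10. Two shifts are in play — +10 for a/e/i/o/u, +12 for every other letter.
Applying it to given: g(cons)+12=s, i(vowel)+10=s, v(cons)+12=h, e(vowel)+10=o, n(cons)+12=z.

sshoz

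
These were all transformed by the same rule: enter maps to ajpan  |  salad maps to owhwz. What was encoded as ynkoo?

cross

Compare letters: e→a is +22, n→j is +22, t→p is +22 — a constant shift. Each letter is shifted forward by 22 in the alphabet (a Caesar shift of +22).
Reversing it on ynkoo: y−22=c, n−22=r, k−22=o, o−22=s, o−22=s.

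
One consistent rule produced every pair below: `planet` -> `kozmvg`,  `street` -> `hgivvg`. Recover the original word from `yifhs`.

This is the alphabet-reversal cipher (Atbash): a becomes z, b becomes y, etc.
Reversing it on yifhs: y↔b, i↔r, f↔u, h↔s, s↔h.

brush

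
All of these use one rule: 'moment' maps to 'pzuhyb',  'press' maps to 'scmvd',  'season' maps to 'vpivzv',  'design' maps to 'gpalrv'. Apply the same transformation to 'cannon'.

flvqzv

Shifts by position in moment: pos 0: m→p (+3), pos 1: o→z (+11), pos 2: m→u (+8), pos 3: e→h (+3), pos 4: n→y (+11), pos 5: t→b (+8) — repeating every 3. A repeating key of period 3 is used — shifts +3, +11, +8 over and over.
For cannon: c+3=f, a+11=l, n+8=v, n+3=q, o+11=z, n+8=v.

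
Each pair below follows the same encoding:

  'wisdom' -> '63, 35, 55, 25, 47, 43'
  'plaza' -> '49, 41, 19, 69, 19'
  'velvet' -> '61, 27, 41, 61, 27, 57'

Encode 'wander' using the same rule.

63, 19, 45, 25, 27, 53

w(#23)→63 and i(#9)→35: differences scale by 2, so n = 2·pos + 17. Each letter becomes 2×(its alphabet position, a=1..z=26) + 17.
For wander: w=23→63, a=1→19, n=14→45, d=4→25, e=5→27, r=18→53.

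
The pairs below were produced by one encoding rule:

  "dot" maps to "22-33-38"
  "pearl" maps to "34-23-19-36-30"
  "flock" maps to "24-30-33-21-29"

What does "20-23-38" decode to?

bet

The number is (letter's place in the alphabet, a=1) + 18.
Reversing it on 20-23-38: 20→(20−18)÷1=2=b, 23→(23−18)÷1=5=e, 38→(38−18)÷1=20=t.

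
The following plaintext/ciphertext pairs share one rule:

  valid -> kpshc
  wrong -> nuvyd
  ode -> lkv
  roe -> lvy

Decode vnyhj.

Read the word backwards and shift each letter +7.
Decoding vnyhj: shift back: v−7=o, n−7=g, y−7=r, h−7=a, j−7=c → ograc; then reverse → cargo.

cargo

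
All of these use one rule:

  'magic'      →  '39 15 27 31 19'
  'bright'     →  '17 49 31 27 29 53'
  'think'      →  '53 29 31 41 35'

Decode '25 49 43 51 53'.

m(#13)→39 and a(#1)→15: differences scale by 2, so n = 2·pos + 13. Each letter becomes 2×(its alphabet position, a=1..z=26) + 13.
Decoding 25 49 43 51 53: 25→(25−13)÷2=6=f, 49→(49−13)÷2=18=r, 43→(43−13)÷2=15=o, 51→(51−13)÷2=19=s, 53→(53−13)÷2=20=t.

frost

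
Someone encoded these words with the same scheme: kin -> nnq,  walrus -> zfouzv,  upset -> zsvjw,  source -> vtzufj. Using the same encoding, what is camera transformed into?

ffpjuf

The shift depends on letter class: consonant k→n is +3, but vowel i→n is +5. Vowels shift forward by 5 and consonants shift forward by 3.
For camera: c(cons)+3=f, a(vowel)+5=f, m(cons)+3=p, e(vowel)+5=j, r(cons)+3=u, a(vowel)+5=f.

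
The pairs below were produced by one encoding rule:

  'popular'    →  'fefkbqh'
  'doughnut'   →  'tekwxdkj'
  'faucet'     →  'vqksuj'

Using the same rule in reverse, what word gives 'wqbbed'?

Compare letters: p→f is +16, o→e is +16, p→f is +16 — a constant shift. Each letter is shifted forward by 16 in the alphabet (a Caesar shift of +16).
Decoding wqbbed: w−16=g, q−16=a, b−16=l, b−16=l, e−16=o, d−16=n.

gallon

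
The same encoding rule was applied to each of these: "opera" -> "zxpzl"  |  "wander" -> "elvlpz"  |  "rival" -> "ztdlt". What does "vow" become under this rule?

dze

Vowels shift forward by 11 and consonants shift forward by 8.
For vow: v(cons)+8=d, o(vowel)+11=z, w(cons)+8=e.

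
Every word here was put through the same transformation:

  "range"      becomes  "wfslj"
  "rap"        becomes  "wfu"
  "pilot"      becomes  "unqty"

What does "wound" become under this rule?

Compare letters: r→w is +5, a→f is +5, n→s is +5 — a constant shift. Every letter moves 5 places later in the alphabet, wrapping around z→a.
Applying it to wound: w+5=b, o+5=t, u+5=z, n+5=s, d+5=i.

btzsi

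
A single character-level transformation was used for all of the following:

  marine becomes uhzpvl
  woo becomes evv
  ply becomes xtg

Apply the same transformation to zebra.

hljzh

The shift depends on letter class: consonant m→u is +8, but vowel a→h is +7. Vowels shift forward by 7 and consonants shift forward by 8.
For zebra: z(cons)+8=h, e(vowel)+7=l, b(cons)+8=j, r(cons)+8=z, a(vowel)+7=h.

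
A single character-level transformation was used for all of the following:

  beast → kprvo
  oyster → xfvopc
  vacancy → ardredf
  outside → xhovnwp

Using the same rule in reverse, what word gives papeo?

Each letter's alphabet position (a=0..z=25) is mapped through 19·x+17 mod 26 — an affine cipher.
Decoding papeo: p(15)→11·(15−17)≡4=e; a(0)→11·(0−17)≡21=v; p(15)→11·(15−17)≡4=e; e(4)→11·(4−17)≡13=n; o(14)→11·(14−17)≡19=t (all mod 26).

event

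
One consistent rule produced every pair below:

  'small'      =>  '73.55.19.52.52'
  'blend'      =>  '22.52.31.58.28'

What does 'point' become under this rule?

s(#19)→73 and m(#13)→55: differences scale by 3, so n = 3·pos + 16. The formula is n = 3×(alphabet index, a=1) + 16.
For point: p=16→64, o=15→61, i=9→43, n=14→58, t=20→76.

64.61.43.58.76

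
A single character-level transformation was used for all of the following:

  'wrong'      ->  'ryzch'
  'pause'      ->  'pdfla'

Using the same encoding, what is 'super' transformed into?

cpafd

The output letters match the input read backwards, each shifted +11: wrong reversed is gnorw. The word is reversed, then every letter is shifted forward by 11.
On super: reverse → repus; then shift: r+11=c, e+11=p, p+11=a, u+11=f, s+11=d.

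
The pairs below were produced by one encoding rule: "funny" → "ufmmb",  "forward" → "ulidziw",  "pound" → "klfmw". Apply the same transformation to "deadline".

Each pair mirrors across the alphabet (f↔u, u↔f, n↔m): positions sum to 25. This is the alphabet-reversal cipher (Atbash): a becomes z, b becomes y, etc.
Applying it to deadline: d↔w, e↔v, a↔z, d↔w, l↔o, i↔r, n↔m, e↔v.

wvzwormv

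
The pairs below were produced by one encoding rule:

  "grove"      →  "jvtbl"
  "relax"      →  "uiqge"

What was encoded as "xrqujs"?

unlock

In grove: g→j is +3, r→v is +4, o→t is +5, v→b is +6 — the shift increases by 1 each position. Each letter shifts forward by (position + 3), i.e. 3, 4, 5, … — the shift grows by one for each successive letter.
Decoding xrqujs: x−3=u, r−4=n, q−5=l, u−6=o, j−7=c, s−8=k.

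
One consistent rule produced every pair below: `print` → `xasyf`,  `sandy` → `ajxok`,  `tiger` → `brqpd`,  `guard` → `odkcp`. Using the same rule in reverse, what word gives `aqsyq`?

Letter i (0-indexed) is shifted by i+8, so successive shifts are 8, 9, 10, ….
Decoding aqsyq: a−8=s, q−9=h, s−10=i, y−11=n, q−12=e.

shine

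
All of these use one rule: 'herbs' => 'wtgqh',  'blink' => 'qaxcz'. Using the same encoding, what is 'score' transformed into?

Compare letters: h→w is +15, e→t is +15, r→g is +15 — a constant shift. Each letter is shifted forward by 15 in the alphabet (a Caesar shift of +15).
Applying it to score: s+15=h, c+15=r, o+15=d, r+15=g, e+15=t.

hrdgt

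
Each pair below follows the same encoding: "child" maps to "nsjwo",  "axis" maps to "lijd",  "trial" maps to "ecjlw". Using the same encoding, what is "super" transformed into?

dfqpc

Shifts by position in child: pos 0: c→n (+11), pos 1: h→s (+11), pos 2: i→j (+1), pos 3: l→w (+11), pos 4: d→o (+11) — repeating every 3. A repeating key of period 3 is used — shifts +11, +11, +1 over and over.
On super: s+11=d, u+11=f, p+1=q, e+11=p, r+11=c.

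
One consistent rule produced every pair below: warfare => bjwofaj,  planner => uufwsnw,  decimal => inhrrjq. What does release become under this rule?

wnqnfbj

Shifts by position in warfare: pos 0: w→b (+5), pos 1: a→j (+9), pos 2: r→w (+5), pos 3: f→o (+9) — repeating every 2. A repeating key of period 2 is used — shifts +5, +9 over and over.
Applying it to release: r+5=w, e+9=n, l+5=q, e+9=n, a+5=f, s+9=b, e+5=j.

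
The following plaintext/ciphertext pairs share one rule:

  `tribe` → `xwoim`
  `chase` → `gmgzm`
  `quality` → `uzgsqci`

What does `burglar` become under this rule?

fzxntjb

Each letter shifts forward by (position + 4), i.e. 4, 5, 6, … — the shift grows by one for each successive letter.
On burglar: b+4=f, u+5=z, r+6=x, g+7=n, l+8=t, a+9=j, r+10=b.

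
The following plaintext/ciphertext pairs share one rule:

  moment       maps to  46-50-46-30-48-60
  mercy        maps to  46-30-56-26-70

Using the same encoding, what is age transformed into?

m(#13)→46 and o(#15)→50: differences scale by 2, so n = 2·pos + 20. The formula is n = 2×(alphabet index, a=1) + 20.
On age: a=1→22, g=7→34, e=5→30.

22-34-30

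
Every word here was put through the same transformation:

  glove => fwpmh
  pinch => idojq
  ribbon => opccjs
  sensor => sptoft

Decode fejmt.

The output letters match the input read backwards, each shifted +1: glove reversed is evolg. Read the word backwards and shift each letter +1.
Reversing it on fejmt: shift back: f−1=e, e−1=d, j−1=i, m−1=l, t−1=s → edils; then reverse → slide.

slide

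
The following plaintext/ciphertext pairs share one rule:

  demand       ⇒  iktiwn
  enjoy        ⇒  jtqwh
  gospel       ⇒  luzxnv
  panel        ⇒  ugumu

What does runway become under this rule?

The shift increases by 1 at each position, starting from +5: 5, 6, 7, ….
For runway: r+5=w, u+6=a, n+7=u, w+8=e, a+9=j, y+10=i.

waueji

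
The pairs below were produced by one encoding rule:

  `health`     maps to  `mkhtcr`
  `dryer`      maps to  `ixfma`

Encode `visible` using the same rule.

aozqkvp

In health: h→m is +5, e→k is +6, a→h is +7, l→t is +8 — the shift increases by 1 each position. The shift increases by 1 at each position, starting from +5: 5, 6, 7, ….
Applying it to visible: v+5=a, i+6=o, s+7=z, i+8=q, b+9=k, l+10=v, e+11=p.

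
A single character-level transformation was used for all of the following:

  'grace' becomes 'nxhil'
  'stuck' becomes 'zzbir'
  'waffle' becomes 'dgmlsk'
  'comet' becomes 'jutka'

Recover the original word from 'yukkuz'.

Shifts by position in grace: pos 0: g→n (+7), pos 1: r→x (+6), pos 2: a→h (+7), pos 3: c→i (+6) — repeating every 2. It's a Vigenère-style cipher with numeric key [7,6]: position i shifts by key[i mod 2].
Undoing it on yukkuz: y−7=r, u−6=o, k−7=d, k−6=e, u−7=n, z−6=t.

rodent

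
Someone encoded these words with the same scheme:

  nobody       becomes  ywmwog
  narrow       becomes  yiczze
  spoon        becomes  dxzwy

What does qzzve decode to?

The shifts repeat in a cycle of length 2: positions 0,1,… shift by +11, +8, then the pattern repeats.
Reversing it on qzzve: q−11=f, z−8=r, z−11=o, v−8=n, e−11=t.

front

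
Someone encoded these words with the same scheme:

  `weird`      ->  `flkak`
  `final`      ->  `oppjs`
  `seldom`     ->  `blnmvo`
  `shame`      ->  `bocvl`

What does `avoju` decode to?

roman

Shifts by position in weird: pos 0: w→f (+9), pos 1: e→l (+7), pos 2: i→k (+2), pos 3: r→a (+9), pos 4: d→k (+7) — repeating every 3. A repeating key of period 3 is used — shifts +9, +7, +2 over and over.
Decoding avoju: a−9=r, v−7=o, o−2=m, j−9=a, u−7=n.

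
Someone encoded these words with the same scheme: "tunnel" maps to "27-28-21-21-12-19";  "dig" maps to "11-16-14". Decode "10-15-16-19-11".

child

t is letter #20 and maps to 27: an offset of 7. Letters become their 1-based position plus 7 (so a→8, b→9, …).
Reversing it on 10-15-16-19-11: 10→(10−7)÷1=3=c, 15→(15−7)÷1=8=h, 16→(16−7)÷1=9=i, 19→(19−7)÷1=12=l, 11→(11−7)÷1=4=d.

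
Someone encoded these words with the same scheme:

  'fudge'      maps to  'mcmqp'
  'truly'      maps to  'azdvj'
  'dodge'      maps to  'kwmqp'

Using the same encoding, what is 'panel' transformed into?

wiwow

Each letter shifts forward by (position + 7), i.e. 7, 8, 9, … — the shift grows by one for each successive letter.
Applying it to panel: p+7=w, a+8=i, n+9=w, e+10=o, l+11=w.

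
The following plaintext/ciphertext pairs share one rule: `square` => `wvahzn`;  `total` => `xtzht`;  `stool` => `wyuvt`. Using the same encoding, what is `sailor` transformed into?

In square: s→w is +4, q→v is +5, u→a is +6, a→h is +7 — the shift increases by 1 each position. The shift increases by 1 at each position, starting from +4: 4, 5, 6, ….
For sailor: s+4=w, a+5=f, i+6=o, l+7=s, o+8=w, r+9=a.

wfoswa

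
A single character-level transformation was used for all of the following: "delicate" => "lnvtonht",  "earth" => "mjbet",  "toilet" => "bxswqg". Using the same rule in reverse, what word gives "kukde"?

class

In delicate: d→l is +8, e→n is +9, l→v is +10, i→t is +11 — the shift increases by 1 each position. Letter i (0-indexed) is shifted by i+8, so successive shifts are 8, 9, 10, ….
Undoing it on kukde: k−8=c, u−9=l, k−10=a, d−11=s, e−12=s.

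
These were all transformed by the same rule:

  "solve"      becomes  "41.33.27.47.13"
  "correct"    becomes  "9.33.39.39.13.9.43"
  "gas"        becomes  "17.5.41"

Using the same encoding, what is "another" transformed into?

s(#19)→41 and o(#15)→33: differences scale by 2, so n = 2·pos + 3. With a=1..z=26, the number is 2·pos + 3.
On another: a=1→5, n=14→31, o=15→33, t=20→43, h=8→19, e=5→13, r=18→39.

5.31.33.43.19.13.39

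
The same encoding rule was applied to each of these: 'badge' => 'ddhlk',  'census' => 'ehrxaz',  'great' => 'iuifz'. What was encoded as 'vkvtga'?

In badge: b→d is +2, a→d is +3, d→h is +4, g→l is +5 — the shift increases by 1 each position. Each letter shifts forward by (position + 2), i.e. 2, 3, 4, … — the shift grows by one for each successive letter.
Undoing it on vkvtga: v−2=t, k−3=h, v−4=r, t−5=o, g−6=a, a−7=t.

throat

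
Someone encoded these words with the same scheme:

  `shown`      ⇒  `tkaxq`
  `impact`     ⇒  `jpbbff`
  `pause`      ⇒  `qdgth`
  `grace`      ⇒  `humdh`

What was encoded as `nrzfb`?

money

A repeating key of period 3 is used — shifts +1, +3, +12 over and over.
Undoing it on nrzfb: n−1=m, r−3=o, z−12=n, f−1=e, b−3=y.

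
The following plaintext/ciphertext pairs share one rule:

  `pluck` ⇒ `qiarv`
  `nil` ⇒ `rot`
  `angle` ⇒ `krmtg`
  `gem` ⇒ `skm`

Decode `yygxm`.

The output letters match the input read backwards, each shifted +6: pluck reversed is kculp. Read the word backwards and shift each letter +6.
Undoing it on yygxm: shift back: y−6=s, y−6=s, g−6=a, x−6=r, m−6=g → ssarg; then reverse → grass.

grass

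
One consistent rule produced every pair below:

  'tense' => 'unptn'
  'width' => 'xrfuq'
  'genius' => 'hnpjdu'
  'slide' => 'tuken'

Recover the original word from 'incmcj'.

A repeating key of period 3 is used — shifts +1, +9, +2 over and over.
Undoing it on incmcj: i−1=h, n−9=e, c−2=a, m−1=l, c−9=t, j−2=h.

health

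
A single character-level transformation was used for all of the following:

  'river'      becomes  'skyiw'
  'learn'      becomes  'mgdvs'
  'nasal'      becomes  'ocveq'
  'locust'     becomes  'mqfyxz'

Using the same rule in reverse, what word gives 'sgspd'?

In river: r→s is +1, i→k is +2, v→y is +3, e→i is +4 — the shift increases by 1 each position. Each letter shifts forward by (position + 1), i.e. 1, 2, 3, … — the shift grows by one for each successive letter.
Reversing it on sgspd: s−1=r, g−2=e, s−3=p, p−4=l, d−5=y.

reply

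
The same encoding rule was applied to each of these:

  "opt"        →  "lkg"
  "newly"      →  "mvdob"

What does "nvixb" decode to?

mercy

Each pair mirrors across the alphabet (o↔l, p↔k, t↔g): positions sum to 25. Each letter is replaced by its mirror in the alphabet: a↔z, b↔y, c↔x, and so on (the Atbash cipher).
Reversing it on nvixb: n↔m, v↔e, i↔r, x↔c, b↔y.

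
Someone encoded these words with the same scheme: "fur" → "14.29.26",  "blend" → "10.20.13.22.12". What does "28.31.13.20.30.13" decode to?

f is letter #6 and maps to 14: an offset of 8. Each letter is replaced by its alphabet position (a=1..z=26) + 8.
Reversing it on 28.31.13.20.30.13: 28→(28−8)÷1=20=t, 31→(31−8)÷1=23=w, 13→(13−8)÷1=5=e, 20→(20−8)÷1=12=l, 30→(30−8)÷1=22=v, 13→(13−8)÷1=5=e.

twelve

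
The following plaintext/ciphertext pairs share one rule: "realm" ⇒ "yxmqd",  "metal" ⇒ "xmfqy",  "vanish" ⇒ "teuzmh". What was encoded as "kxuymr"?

family

The output letters match the input read backwards, each shifted +12: realm reversed is mlaer. Two steps: reverse the string, then apply a Caesar shift of +12.
Decoding kxuymr: shift back: k−12=y, x−12=l, u−12=i, y−12=m, m−12=a, r−12=f → ylimaf; then reverse → family.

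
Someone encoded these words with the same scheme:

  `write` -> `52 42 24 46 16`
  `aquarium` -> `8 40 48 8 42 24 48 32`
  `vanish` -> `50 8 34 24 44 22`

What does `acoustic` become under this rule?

w(#23)→52 and r(#18)→42: differences scale by 2, so n = 2·pos + 6. The formula is n = 2×(alphabet index, a=1) + 6.
On acoustic: a=1→8, c=3→12, o=15→36, u=21→48, s=19→44, t=20→46, i=9→24, c=3→12.

8 12 36 48 44 46 24 12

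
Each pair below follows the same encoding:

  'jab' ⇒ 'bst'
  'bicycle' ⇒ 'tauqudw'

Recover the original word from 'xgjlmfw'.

Compare letters: j→b is +18, a→s is +18, b→t is +18 — a constant shift. This is a Caesar cipher with shift 18.
Undoing it on xgjlmfw: x−18=f, g−18=o, j−18=r, l−18=t, m−18=u, f−18=n, w−18=e.

fortune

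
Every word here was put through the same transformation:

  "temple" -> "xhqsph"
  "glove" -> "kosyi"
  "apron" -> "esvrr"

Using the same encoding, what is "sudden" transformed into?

Shifts by position in temple: pos 0: t→x (+4), pos 1: e→h (+3), pos 2: m→q (+4), pos 3: p→s (+3) — repeating every 2. The shifts repeat in a cycle of length 2: positions 0,1,… shift by +4, +3, then the pattern repeats.
Applying it to sudden: s+4=w, u+3=x, d+4=h, d+3=g, e+4=i, n+3=q.

wxhgiq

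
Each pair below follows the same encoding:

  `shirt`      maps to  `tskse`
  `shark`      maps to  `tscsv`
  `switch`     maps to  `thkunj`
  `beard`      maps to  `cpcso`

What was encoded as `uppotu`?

tennis

A repeating key of period 3 is used — shifts +1, +11, +2 over and over.
Decoding uppotu: u−1=t, p−11=e, p−2=n, o−1=n, t−11=i, u−2=s.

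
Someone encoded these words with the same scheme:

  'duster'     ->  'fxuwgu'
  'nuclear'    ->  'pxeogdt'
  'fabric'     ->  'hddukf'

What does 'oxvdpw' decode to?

Shifts by position in duster: pos 0: d→f (+2), pos 1: u→x (+3), pos 2: s→u (+2), pos 3: t→w (+3) — repeating every 2. It's a Vigenère-style cipher with numeric key [2,3]: position i shifts by key[i mod 2].
Reversing it on oxvdpw: o−2=m, x−3=u, v−2=t, d−3=a, p−2=n, w−3=t.

mutant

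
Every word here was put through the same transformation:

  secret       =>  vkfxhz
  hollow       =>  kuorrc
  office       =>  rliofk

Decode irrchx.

flower

Shifts by position in secret: pos 0: s→v (+3), pos 1: e→k (+6), pos 2: c→f (+3), pos 3: r→x (+6) — repeating every 2. The shifts repeat in a cycle of length 2: positions 0,1,… shift by +3, +6, then the pattern repeats.
Reversing it on irrchx: i−3=f, r−6=l, r−3=o, c−6=w, h−3=e, x−6=r.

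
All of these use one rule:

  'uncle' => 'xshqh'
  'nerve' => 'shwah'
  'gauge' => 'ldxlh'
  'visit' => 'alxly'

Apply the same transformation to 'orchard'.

rwhmdwi

The shift depends on letter class: consonant n→s is +5, but vowel u→x is +3. Vowels shift forward by 3 and consonants shift forward by 5.
Applying it to orchard: o(vowel)+3=r, r(cons)+5=w, c(cons)+5=h, h(cons)+5=m, a(vowel)+3=d, r(cons)+5=w, d(cons)+5=i.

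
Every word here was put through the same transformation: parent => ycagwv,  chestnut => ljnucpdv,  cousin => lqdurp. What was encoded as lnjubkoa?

A repeating key of period 2 is used — shifts +9, +2 over and over.
Decoding lnjubkoa: l−9=c, n−2=l, j−9=a, u−2=s, b−9=s, k−2=i, o−9=f, a−2=y.

classify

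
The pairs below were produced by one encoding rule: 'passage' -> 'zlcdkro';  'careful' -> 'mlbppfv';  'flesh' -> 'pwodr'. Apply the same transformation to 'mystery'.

A repeating key of period 2 is used — shifts +10, +11 over and over.
On mystery: m+10=w, y+11=j, s+10=c, t+11=e, e+10=o, r+11=c, y+10=i.

wjceoci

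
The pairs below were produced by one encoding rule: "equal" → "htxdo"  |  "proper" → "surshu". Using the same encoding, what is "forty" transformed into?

iruwb

Compare letters: e→h is +3, q→t is +3, u→x is +3 — a constant shift. Each letter is shifted forward by 3 in the alphabet (a Caesar shift of +3).
On forty: f+3=i, o+3=r, r+3=u, t+3=w, y+3=b.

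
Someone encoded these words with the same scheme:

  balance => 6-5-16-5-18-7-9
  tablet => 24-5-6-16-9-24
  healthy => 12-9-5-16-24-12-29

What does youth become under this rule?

Each letter is replaced by its alphabet position (a=1..z=26) + 4.
On youth: y=25→29, o=15→19, u=21→25, t=20→24, h=8→12.

29-19-25-24-12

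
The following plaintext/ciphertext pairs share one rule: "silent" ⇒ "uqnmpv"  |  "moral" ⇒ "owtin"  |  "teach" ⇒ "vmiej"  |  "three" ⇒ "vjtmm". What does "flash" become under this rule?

hniuj

The shift depends on letter class: consonant s→u is +2, but vowel i→q is +8. The rule splits by letter class: vowels +8, consonants +2.
Applying it to flash: f(cons)+2=h, l(cons)+2=n, a(vowel)+8=i, s(cons)+2=u, h(cons)+2=j.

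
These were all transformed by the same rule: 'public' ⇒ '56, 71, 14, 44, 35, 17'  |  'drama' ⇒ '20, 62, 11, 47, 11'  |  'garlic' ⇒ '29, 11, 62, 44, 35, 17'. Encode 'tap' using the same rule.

p(#16)→56 and u(#21)→71: differences scale by 3, so n = 3·pos + 8. The formula is n = 3×(alphabet index, a=1) + 8.
On tap: t=20→68, a=1→11, p=16→56.

68, 11, 56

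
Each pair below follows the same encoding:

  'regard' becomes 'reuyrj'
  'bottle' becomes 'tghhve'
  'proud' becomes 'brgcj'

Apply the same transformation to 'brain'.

trykl

This is an affine cipher: with a=0,…,z=25, each position x becomes (21x+24) mod 26.
On brain: b(1)→21·1+24≡19=t; r(17)→21·17+24≡17=r; a(0)→21·0+24≡24=y; i(8)→21·8+24≡10=k; n(13)→21·13+24≡11=l (all mod 26).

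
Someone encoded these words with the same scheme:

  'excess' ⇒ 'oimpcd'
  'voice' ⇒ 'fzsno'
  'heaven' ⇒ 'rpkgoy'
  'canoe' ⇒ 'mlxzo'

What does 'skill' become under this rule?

Shifts by position in excess: pos 0: e→o (+10), pos 1: x→i (+11), pos 2: c→m (+10), pos 3: e→p (+11) — repeating every 2. The shifts repeat in a cycle of length 2: positions 0,1,… shift by +10, +11, then the pattern repeats.
Applying it to skill: s+10=c, k+11=v, i+10=s, l+11=w, l+10=v.

cvswv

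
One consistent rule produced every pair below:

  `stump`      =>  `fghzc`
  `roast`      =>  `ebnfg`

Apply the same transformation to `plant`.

cynag

Compare letters: s→f is +13, t→g is +13, u→h is +13 — a constant shift. Every letter moves 13 places later in the alphabet, wrapping around z→a.
Applying it to plant: p+13=c, l+13=y, a+13=n, n+13=a, t+13=g.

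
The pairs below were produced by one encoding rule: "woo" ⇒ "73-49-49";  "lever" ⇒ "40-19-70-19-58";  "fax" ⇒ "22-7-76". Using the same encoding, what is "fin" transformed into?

22-31-46

w(#23)→73 and o(#15)→49: differences scale by 3, so n = 3·pos + 4. The formula is n = 3×(alphabet index, a=1) + 4.
For fin: f=6→22, i=9→31, n=14→46.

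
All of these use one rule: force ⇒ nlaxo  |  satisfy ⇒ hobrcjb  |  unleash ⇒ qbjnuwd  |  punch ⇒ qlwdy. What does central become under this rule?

ujacwnl

The output letters match the input read backwards, each shifted +9: force reversed is ecrof. Two steps: reverse the string, then apply a Caesar shift of +9.
On central: reverse → lartnec; then shift: l+9=u, a+9=j, r+9=a, t+9=c, n+9=w, e+9=n, c+9=l.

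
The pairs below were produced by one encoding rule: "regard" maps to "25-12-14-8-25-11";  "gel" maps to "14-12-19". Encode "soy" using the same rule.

26-22-32

Letters become their 1-based position plus 7 (so a→8, b→9, …).
For soy: s=19→26, o=15→22, y=25→32.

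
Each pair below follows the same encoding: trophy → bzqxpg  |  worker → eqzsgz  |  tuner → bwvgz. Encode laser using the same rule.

The shift depends on letter class: consonant t→b is +8, but vowel o→q is +2. The rule splits by letter class: vowels +2, consonants +8.
On laser: l(cons)+8=t, a(vowel)+2=c, s(cons)+8=a, e(vowel)+2=g, r(cons)+8=z.

tcagz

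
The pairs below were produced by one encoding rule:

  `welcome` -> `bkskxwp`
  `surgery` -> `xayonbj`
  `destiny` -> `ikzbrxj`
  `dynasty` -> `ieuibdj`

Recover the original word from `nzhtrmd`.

In welcome: w→b is +5, e→k is +6, l→s is +7, c→k is +8 — the shift increases by 1 each position. Letter i (0-indexed) is shifted by i+5, so successive shifts are 5, 6, 7, ….
Decoding nzhtrmd: n−5=i, z−6=t, h−7=a, t−8=l, r−9=i, m−10=c, d−11=s.

italics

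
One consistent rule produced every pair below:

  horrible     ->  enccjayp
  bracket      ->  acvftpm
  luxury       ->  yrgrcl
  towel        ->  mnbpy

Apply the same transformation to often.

numpi

h(7)→e(4) and o(14)→n(13) fit y≡5x+21 (mod 26); the inverse of 5 mod 26 is 21. Each letter's alphabet position (a=0..z=25) is mapped through 5·x+21 mod 26 — an affine cipher.
On often: o(14)→5·14+21≡13=n; f(5)→5·5+21≡20=u; t(19)→5·19+21≡12=m; e(4)→5·4+21≡15=p; n(13)→5·13+21≡8=i (all mod 26).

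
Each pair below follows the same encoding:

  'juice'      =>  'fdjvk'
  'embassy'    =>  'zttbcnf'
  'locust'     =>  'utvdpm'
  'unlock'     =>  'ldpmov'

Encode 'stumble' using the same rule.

The output letters match the input read backwards, each shifted +1: juice reversed is eciuj. Two steps: reverse the string, then apply a Caesar shift of +1.
Applying it to stumble: reverse → elbmuts; then shift: e+1=f, l+1=m, b+1=c, m+1=n, u+1=v, t+1=u, s+1=t.

fmcnvut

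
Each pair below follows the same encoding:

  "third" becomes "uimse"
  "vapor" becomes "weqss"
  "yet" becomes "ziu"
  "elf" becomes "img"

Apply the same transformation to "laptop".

mequsq

Two shifts are in play — +4 for a/e/i/o/u, +1 for every other letter.
For laptop: l(cons)+1=m, a(vowel)+4=e, p(cons)+1=q, t(cons)+1=u, o(vowel)+4=s, p(cons)+1=q.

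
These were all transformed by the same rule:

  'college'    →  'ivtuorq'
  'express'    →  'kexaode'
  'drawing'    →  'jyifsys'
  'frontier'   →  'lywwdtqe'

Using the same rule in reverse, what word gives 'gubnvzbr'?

In college: c→i is +6, o→v is +7, l→t is +8, l→u is +9 — the shift increases by 1 each position. Letter i (0-indexed) is shifted by i+6, so successive shifts are 6, 7, 8, ….
Decoding gubnvzbr: g−6=a, u−7=n, b−8=t, n−9=e, v−10=l, z−11=o, b−12=p, r−13=e.

antelope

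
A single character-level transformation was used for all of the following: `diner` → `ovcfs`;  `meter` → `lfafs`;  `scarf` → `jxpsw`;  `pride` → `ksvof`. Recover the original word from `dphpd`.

d(3)→o(14) and i(8)→v(21) fit y≡17x+15 (mod 26); the inverse of 17 mod 26 is 23. Treating letters as 0–25, the rule is x ↦ 17x + 15 (mod 26).
Reversing it on dphpd: d(3)→23·(3−15)≡10=k; p(15)→23·(15−15)≡0=a; h(7)→23·(7−15)≡24=y; p(15)→23·(15−15)≡0=a; d(3)→23·(3−15)≡10=k (all mod 26).

kayak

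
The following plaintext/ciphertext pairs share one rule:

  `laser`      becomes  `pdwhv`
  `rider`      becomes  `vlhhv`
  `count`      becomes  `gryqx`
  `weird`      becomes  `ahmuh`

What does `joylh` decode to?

Shifts by position in laser: pos 0: l→p (+4), pos 1: a→d (+3), pos 2: s→w (+4), pos 3: e→h (+3) — repeating every 2. It's a Vigenère-style cipher with numeric key [4,3]: position i shifts by key[i mod 2].
Undoing it on joylh: j−4=f, o−3=l, y−4=u, l−3=i, h−4=d.

fluid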